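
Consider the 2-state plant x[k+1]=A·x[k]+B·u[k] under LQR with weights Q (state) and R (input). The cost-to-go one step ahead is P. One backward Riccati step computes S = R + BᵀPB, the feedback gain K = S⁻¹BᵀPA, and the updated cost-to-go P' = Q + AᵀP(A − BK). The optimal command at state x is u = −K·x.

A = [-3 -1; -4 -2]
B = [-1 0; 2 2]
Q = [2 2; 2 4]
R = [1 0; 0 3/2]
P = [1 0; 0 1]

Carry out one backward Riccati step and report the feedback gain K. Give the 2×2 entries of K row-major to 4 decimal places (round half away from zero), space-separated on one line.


0.2647 -0.0294 -1.6471 -0.7059

BᵀP = [-1.0000 2.0000; 0.0000 2.0000]
S = R + BᵀPB = [1 0; 0 3/2] + [5.0000 4.0000; 4.0000 4.0000] = [6.0000 4.0000; 4.0000 5.5000]
BᵀPA = [-5.0000 -3.0000; -8.0000 -4.0000]
K = S⁻¹·BᵀPA = [0.2647 -0.0294; -1.6471 -0.7059]
A−BK = [-2.7353 -1.0294; -1.2353 -0.5294]
AᵀP(A−BK) = [13.1471 5.2059; 5.2059 2.0882]
P' = Q + AᵀP(A−BK) = [15.1471 7.2059; 7.2059 6.0882]
tr(P') = 21.2353


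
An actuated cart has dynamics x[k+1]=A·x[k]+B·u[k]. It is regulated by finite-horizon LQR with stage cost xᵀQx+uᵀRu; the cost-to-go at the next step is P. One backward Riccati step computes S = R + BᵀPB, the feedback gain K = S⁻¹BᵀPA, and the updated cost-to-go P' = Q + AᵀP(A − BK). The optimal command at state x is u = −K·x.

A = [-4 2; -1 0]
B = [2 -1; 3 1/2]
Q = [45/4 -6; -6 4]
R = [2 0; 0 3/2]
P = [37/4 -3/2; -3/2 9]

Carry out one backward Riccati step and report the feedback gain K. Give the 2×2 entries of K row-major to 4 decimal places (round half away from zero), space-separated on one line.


-0.7403 0.2481 2.2427 -1.3451

BᵀP = [14.0000 24.0000; -10.0000 6.0000]
S = R + BᵀPB = [2 0; 0 3/2] + [100.0000 -2.0000; -2.0000 13.0000] = [102.0000 -2.0000; -2.0000 14.5000]
BᵀPA = [-80.0000 28.0000; 34.0000 -20.0000]
K = S⁻¹·BᵀPA = [-0.7403 0.2481; 2.2427 -1.3451]
A−BK = [-0.2766 0.1586; 0.0997 -0.0719]
AᵀP(A−BK) = [9.5207 -5.4163; -5.4163 3.1505]
P' = Q + AᵀP(A−BK) = [20.7707 -11.4163; -11.4163 7.1505]
tr(P') = 27.9212


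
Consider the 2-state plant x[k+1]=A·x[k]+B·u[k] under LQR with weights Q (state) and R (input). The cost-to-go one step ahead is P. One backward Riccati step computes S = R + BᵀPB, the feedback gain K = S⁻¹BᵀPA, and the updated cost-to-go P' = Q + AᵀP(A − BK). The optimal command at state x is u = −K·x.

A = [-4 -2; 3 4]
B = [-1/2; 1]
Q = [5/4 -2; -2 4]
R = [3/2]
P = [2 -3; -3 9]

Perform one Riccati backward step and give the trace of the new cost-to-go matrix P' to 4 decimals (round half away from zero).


BᵀP = [-4.0000 10.5000]
S = R + BᵀPB = [3/2] + [12.5000] = [14.0000]
BᵀPA = [47.5000 50.0000]
K = S⁻¹·BᵀPA = [3.3929 3.5714]
A−BK = [-2.3036 -0.2143; -0.3929 0.4286]
AᵀP(A−BK) = [23.8393 20.3571; 20.3571 21.4286]
P' = Q + AᵀP(A−BK) = [25.0893 18.3571; 18.3571 25.4286]
tr(P') = 50.5179

50.5179


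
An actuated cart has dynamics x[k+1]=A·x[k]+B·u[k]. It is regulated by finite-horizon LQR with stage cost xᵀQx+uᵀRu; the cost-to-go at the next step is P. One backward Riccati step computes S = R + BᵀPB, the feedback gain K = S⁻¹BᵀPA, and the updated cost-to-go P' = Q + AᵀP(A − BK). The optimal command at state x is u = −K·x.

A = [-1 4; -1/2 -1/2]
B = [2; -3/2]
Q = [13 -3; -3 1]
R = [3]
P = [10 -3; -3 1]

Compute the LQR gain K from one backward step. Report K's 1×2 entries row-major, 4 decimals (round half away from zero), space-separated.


-0.3281 1.6087

BᵀP = [24.5000 -7.5000]
S = R + BᵀPB = [3] + [60.2500] = [63.2500]
BᵀPA = [-20.7500 101.7500]
K = S⁻¹·BᵀPA = [-0.3281 1.6087]
A−BK = [-0.3439 0.7826; -0.9921 1.9130]
AᵀP(A−BK) = [0.4427 -1.8696; -1.8696 8.5652]
P' = Q + AᵀP(A−BK) = [13.4427 -4.8696; -4.8696 9.5652]
tr(P') = 23.0079


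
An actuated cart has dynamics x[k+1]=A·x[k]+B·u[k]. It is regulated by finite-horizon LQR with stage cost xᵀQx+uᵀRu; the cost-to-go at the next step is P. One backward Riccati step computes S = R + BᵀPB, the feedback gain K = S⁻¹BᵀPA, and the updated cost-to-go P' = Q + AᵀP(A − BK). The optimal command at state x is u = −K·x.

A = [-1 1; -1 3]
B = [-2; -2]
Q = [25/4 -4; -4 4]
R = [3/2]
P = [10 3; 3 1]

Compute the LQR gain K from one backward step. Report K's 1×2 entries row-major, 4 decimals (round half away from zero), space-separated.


0.4892 -0.7194

BᵀP = [-26.0000 -8.0000]
S = R + BᵀPB = [3/2] + [68.0000] = [69.5000]
BᵀPA = [34.0000 -50.0000]
K = S⁻¹·BᵀPA = [0.4892 -0.7194]
A−BK = [-0.0216 -0.4388; -0.0216 1.5612]
AᵀP(A−BK) = [0.3669 -0.5396; -0.5396 1.0288]
P' = Q + AᵀP(A−BK) = [6.6169 -4.5396; -4.5396 5.0288]
tr(P') = 11.6457


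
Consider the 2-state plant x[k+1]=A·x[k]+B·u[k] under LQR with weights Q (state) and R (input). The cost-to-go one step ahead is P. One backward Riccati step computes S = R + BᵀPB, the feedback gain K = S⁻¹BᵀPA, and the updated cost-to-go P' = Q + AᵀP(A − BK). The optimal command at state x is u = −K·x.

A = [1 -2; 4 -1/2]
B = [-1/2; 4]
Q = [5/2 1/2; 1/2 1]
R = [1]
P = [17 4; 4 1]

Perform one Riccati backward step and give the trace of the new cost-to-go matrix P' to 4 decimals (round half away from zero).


BᵀP = [7.5000 2.0000]
S = R + BᵀPB = [1] + [4.2500] = [5.2500]
BᵀPA = [15.5000 -16.0000]
K = S⁻¹·BᵀPA = [2.9524 -3.0476]
A−BK = [2.4762 -3.5238; -7.8095 11.6905]
AᵀP(A−BK) = [19.2381 -22.7619; -22.7619 27.4881]
P' = Q + AᵀP(A−BK) = [21.7381 -22.2619; -22.2619 28.4881]
tr(P') = 50.2262

50.2262


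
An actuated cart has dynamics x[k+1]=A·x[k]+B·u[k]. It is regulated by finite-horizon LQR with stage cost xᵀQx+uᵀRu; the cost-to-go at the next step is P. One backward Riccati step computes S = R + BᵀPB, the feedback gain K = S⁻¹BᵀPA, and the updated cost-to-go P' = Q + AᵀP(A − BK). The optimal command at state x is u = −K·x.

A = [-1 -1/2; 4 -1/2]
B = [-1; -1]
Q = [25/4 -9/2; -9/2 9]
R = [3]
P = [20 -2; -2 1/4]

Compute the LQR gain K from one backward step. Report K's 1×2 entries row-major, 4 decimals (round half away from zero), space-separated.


BᵀP = [-18.0000 1.7500]
S = R + BᵀPB = [3] + [16.2500] = [19.2500]
BᵀPA = [25.0000 8.1250]
K = S⁻¹·BᵀPA = [1.2987 0.4221]
A−BK = [0.2987 -0.0779; 5.2987 -0.0779]
AᵀP(A−BK) = [7.5325 1.9481; 1.9481 0.6331]
P' = Q + AᵀP(A−BK) = [13.7825 -2.5519; -2.5519 9.6331]
tr(P') = 23.4156

1.2987 0.4221


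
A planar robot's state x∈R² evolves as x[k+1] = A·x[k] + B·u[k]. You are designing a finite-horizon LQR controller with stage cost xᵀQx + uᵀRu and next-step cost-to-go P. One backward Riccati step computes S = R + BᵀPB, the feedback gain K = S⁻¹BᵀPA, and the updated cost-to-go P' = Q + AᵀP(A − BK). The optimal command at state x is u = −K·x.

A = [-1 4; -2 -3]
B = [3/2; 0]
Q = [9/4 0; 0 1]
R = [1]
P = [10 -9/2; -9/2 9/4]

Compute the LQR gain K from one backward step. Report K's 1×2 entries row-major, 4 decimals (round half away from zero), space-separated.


-0.0638 3.4149

BᵀP = [15.0000 -6.7500]
S = R + BᵀPB = [1] + [22.5000] = [23.5000]
BᵀPA = [-1.5000 80.2500]
K = S⁻¹·BᵀPA = [-0.0638 3.4149]
A−BK = [-0.9043 -1.1223; -2.0000 -3.0000]
AᵀP(A−BK) = [0.9043 1.1223; 1.1223 14.2048]
P' = Q + AᵀP(A−BK) = [3.1543 1.1223; 1.1223 15.2048]
tr(P') = 18.3590


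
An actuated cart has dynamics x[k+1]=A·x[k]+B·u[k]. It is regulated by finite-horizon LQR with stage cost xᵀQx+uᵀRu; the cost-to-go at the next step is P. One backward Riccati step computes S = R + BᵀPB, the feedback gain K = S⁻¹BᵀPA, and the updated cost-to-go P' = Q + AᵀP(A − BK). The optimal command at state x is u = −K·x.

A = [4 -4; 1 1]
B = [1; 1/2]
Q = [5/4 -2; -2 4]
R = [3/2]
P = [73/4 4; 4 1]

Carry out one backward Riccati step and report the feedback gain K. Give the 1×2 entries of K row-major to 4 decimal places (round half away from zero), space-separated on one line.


BᵀP = [20.2500 4.5000]
S = R + BᵀPB = [3/2] + [22.5000] = [24.0000]
BᵀPA = [85.5000 -76.5000]
K = S⁻¹·BᵀPA = [3.5625 -3.1875]
A−BK = [0.4375 -0.8125; -0.7813 2.5938]
AᵀP(A−BK) = [20.4063 -18.4688; -18.4688 17.1563]
P' = Q + AᵀP(A−BK) = [21.6563 -20.4688; -20.4688 21.1563]
tr(P') = 42.8125

3.5625 -3.1875


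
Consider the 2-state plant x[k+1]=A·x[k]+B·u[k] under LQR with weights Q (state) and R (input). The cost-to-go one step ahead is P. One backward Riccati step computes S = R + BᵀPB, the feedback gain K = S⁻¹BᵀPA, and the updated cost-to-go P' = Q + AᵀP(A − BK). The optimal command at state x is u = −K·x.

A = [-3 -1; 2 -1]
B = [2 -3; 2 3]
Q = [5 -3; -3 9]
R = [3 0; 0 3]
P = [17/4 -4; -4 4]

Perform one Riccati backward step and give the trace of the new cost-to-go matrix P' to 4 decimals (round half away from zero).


16.2825

BᵀP = [0.5000 0.0000; -24.7500 24.0000]
S = R + BᵀPB = [3 0; 0 3] + [1.0000 -1.5000; -1.5000 146.2500] = [4.0000 -1.5000; -1.5000 149.2500]
BᵀPA = [-1.5000 -0.5000; 122.2500 0.7500]
K = S⁻¹·BᵀPA = [-0.0681 -0.1236; 0.8184 0.0038]
A−BK = [-0.4086 -0.7415; -0.3190 -0.7642]
AᵀP(A−BK) = [2.0971 0.1021; 0.1021 0.1854]
P' = Q + AᵀP(A−BK) = [7.0971 -2.8979; -2.8979 9.1854]
tr(P') = 16.2825


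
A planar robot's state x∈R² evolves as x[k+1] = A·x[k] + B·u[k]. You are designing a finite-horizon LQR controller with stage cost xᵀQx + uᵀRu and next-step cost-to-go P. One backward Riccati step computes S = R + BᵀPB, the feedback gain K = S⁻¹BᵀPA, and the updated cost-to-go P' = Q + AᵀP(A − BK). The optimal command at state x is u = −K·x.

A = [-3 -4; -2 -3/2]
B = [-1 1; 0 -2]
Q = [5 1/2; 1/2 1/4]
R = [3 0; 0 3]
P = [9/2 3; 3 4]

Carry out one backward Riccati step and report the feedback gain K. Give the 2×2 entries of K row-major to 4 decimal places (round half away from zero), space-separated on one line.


BᵀP = [-4.5000 -3.0000; -1.5000 -5.0000]
S = R + BᵀPB = [3 0; 0 3] + [4.5000 1.5000; 1.5000 8.5000] = [7.5000 1.5000; 1.5000 11.5000]
BᵀPA = [19.5000 22.5000; 14.5000 13.5000]
K = S⁻¹·BᵀPA = [2.4107 2.8393; 0.9464 0.8036]
A−BK = [-1.5357 -1.9643; -0.1071 0.1071]
AᵀP(A−BK) = [31.7679 36.4821; 36.4821 42.2679]
P' = Q + AᵀP(A−BK) = [36.7679 36.9821; 36.9821 42.5179]
tr(P') = 79.2857

2.4107 2.8393 0.9464 0.8036


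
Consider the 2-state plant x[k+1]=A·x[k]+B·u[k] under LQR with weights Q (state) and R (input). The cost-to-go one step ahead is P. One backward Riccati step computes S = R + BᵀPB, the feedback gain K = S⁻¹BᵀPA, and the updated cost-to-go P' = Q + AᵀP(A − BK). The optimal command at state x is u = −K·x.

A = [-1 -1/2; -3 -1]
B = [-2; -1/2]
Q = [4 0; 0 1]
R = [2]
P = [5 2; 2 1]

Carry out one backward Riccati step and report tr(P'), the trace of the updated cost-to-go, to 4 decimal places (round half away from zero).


8.5738

BᵀP = [-11.0000 -4.5000]
S = R + BᵀPB = [2] + [24.2500] = [26.2500]
BᵀPA = [24.5000 10.0000]
K = S⁻¹·BᵀPA = [0.9333 0.3810]
A−BK = [0.8667 0.2619; -2.5333 -0.8095]
AᵀP(A−BK) = [3.1333 1.1667; 1.1667 0.4405]
P' = Q + AᵀP(A−BK) = [7.1333 1.1667; 1.1667 1.4405]
tr(P') = 8.5738


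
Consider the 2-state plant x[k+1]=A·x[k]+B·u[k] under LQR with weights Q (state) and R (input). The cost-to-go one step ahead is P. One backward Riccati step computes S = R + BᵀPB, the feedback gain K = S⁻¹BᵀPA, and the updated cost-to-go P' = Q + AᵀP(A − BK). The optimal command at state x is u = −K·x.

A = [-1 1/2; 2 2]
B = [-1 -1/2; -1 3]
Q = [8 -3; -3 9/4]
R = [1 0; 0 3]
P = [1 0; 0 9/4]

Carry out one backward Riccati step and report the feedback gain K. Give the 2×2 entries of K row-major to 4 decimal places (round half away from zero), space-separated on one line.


0.0863 -0.5704 0.6187 0.4121

BᵀP = [-1.0000 -2.2500; -0.5000 6.7500]
S = R + BᵀPB = [1 0; 0 3] + [3.2500 -6.2500; -6.2500 20.5000] = [4.2500 -6.2500; -6.2500 23.5000]
BᵀPA = [-3.5000 -5.0000; 14.0000 13.2500]
K = S⁻¹·BᵀPA = [0.0863 -0.5704; 0.6187 0.4121]
A−BK = [-0.6043 0.1357; 0.2302 0.1932]
AᵀP(A−BK) = [1.6403 0.7338; 0.7338 0.9373]
P' = Q + AᵀP(A−BK) = [9.6403 -2.2662; -2.2662 3.1873]
tr(P') = 12.8276


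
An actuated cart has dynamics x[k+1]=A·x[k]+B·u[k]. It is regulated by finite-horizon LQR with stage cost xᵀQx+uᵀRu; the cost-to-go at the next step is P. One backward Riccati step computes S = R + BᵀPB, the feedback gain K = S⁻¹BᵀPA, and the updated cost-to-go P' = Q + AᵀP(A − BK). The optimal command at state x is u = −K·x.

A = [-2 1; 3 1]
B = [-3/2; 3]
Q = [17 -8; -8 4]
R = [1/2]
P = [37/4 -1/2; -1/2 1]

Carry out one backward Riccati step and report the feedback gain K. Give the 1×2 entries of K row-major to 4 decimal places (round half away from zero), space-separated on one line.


BᵀP = [-15.3750 3.7500]
S = R + BᵀPB = [1/2] + [34.3125] = [34.8125]
BᵀPA = [42.0000 -11.6250]
K = S⁻¹·BᵀPA = [1.2065 -0.3339]
A−BK = [-0.1903 0.4991; -0.6194 2.0018]
AᵀP(A−BK) = [1.3285 -1.9749; -1.9749 5.3680]
P' = Q + AᵀP(A−BK) = [18.3285 -9.9749; -9.9749 9.3680]
tr(P') = 27.6966

1.2065 -0.3339


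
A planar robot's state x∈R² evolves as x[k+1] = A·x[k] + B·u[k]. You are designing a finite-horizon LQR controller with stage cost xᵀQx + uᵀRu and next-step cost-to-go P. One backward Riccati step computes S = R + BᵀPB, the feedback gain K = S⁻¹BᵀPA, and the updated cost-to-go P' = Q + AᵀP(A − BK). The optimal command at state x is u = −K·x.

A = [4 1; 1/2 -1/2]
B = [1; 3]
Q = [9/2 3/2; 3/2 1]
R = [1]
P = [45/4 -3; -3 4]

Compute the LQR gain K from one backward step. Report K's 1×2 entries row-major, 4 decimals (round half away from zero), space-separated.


0.4463 -0.0744

BᵀP = [2.2500 9.0000]
S = R + BᵀPB = [1] + [29.2500] = [30.2500]
BᵀPA = [13.5000 -2.2500]
K = S⁻¹·BᵀPA = [0.4463 -0.0744]
A−BK = [3.5537 1.0744; -0.8388 -0.2769]
AᵀP(A−BK) = [162.9752 49.5041; 49.5041 15.0826]
P' = Q + AᵀP(A−BK) = [167.4752 51.0041; 51.0041 16.0826]
tr(P') = 183.5579


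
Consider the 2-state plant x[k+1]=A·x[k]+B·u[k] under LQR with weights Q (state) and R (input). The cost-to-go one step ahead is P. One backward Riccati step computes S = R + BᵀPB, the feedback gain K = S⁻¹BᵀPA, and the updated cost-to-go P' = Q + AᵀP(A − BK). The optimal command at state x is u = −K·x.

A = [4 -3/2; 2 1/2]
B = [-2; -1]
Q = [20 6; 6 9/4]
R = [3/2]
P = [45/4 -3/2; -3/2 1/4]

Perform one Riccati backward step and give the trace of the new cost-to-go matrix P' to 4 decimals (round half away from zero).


29.1323

BᵀP = [-21.0000 2.7500]
S = R + BᵀPB = [3/2] + [39.2500] = [40.7500]
BᵀPA = [-78.5000 32.8750]
K = S⁻¹·BᵀPA = [-1.9264 0.8067]
A−BK = [0.1472 0.1135; 0.0736 1.3067]
AᵀP(A−BK) = [5.7791 -2.4202; -2.4202 1.1031]
P' = Q + AᵀP(A−BK) = [25.7791 3.5798; 3.5798 3.3531]
tr(P') = 29.1323


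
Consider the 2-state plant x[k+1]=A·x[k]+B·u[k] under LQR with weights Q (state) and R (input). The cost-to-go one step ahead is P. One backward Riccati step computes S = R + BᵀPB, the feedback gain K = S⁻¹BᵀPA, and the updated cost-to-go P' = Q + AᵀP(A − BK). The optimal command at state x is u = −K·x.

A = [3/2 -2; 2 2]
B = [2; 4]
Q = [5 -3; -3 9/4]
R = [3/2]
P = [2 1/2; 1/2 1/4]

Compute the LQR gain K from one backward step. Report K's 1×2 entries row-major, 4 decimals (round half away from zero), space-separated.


BᵀP = [6.0000 2.0000]
S = R + BᵀPB = [3/2] + [20.0000] = [21.5000]
BᵀPA = [13.0000 -8.0000]
K = S⁻¹·BᵀPA = [0.6047 -0.3721]
A−BK = [0.2907 -1.2558; -0.4186 3.4884]
AᵀP(A−BK) = [0.6395 -0.6628; -0.6628 2.0233]
P' = Q + AᵀP(A−BK) = [5.6395 -3.6628; -3.6628 4.2733]
tr(P') = 9.9128

0.6047 -0.3721


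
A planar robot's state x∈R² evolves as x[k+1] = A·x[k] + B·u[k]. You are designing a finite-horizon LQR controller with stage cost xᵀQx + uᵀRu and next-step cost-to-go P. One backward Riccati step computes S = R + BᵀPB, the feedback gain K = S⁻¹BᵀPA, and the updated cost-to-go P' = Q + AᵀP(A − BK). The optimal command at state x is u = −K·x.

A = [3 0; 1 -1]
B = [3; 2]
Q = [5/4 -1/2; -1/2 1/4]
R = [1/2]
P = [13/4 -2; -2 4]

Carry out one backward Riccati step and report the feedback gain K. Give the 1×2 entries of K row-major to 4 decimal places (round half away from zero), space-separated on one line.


0.8851 -0.0920

BᵀP = [5.7500 2.0000]
S = R + BᵀPB = [1/2] + [21.2500] = [21.7500]
BᵀPA = [19.2500 -2.0000]
K = S⁻¹·BᵀPA = [0.8851 -0.0920]
A−BK = [0.3448 0.2759; -0.7701 -0.8161]
AᵀP(A−BK) = [4.2126 3.7701; 3.7701 3.8161]
P' = Q + AᵀP(A−BK) = [5.4626 3.2701; 3.2701 4.0661]
tr(P') = 9.5287


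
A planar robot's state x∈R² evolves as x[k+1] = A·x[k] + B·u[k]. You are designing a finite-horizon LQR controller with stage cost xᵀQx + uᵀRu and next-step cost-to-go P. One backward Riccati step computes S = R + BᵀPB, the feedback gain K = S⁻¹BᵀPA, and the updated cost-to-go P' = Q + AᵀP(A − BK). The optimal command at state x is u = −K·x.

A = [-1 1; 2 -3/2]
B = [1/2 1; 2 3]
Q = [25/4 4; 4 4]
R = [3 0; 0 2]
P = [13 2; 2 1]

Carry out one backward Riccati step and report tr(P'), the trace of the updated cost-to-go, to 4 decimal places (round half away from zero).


BᵀP = [10.5000 3.0000; 19.0000 5.0000]
S = R + BᵀPB = [3 0; 0 2] + [11.2500 19.5000; 19.5000 34.0000] = [14.2500 19.5000; 19.5000 36.0000]
BᵀPA = [-4.5000 6.0000; -9.0000 11.5000]
K = S⁻¹·BᵀPA = [0.1017 -0.0621; -0.3051 0.3531]
A−BK = [-0.7458 0.6780; 2.7119 -2.4350]
AᵀP(A−BK) = [6.7119 -6.1017; -6.1017 5.5621]
P' = Q + AᵀP(A−BK) = [12.9619 -2.1017; -2.1017 9.5621]
tr(P') = 22.5240

22.5240


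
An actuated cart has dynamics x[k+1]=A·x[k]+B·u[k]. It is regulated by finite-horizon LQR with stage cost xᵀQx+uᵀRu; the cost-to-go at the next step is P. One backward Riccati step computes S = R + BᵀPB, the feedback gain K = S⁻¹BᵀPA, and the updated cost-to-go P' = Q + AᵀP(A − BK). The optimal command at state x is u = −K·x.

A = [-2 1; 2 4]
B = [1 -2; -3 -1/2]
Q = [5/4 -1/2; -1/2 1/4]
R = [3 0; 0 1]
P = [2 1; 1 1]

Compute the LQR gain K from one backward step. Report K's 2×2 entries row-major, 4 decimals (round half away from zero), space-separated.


-0.4259 -0.7130 0.4691 -1.0988

BᵀP = [-1.0000 -2.0000; -4.5000 -2.5000]
S = R + BᵀPB = [3 0; 0 1] + [5.0000 3.0000; 3.0000 10.2500] = [8.0000 3.0000; 3.0000 11.2500]
BᵀPA = [-2.0000 -9.0000; 4.0000 -14.5000]
K = S⁻¹·BᵀPA = [-0.4259 -0.7130; 0.4691 -1.0988]
A−BK = [-0.6358 -0.4846; 0.9568 1.3117]
AᵀP(A−BK) = [1.2716 0.9691; 0.9691 3.6512]
P' = Q + AᵀP(A−BK) = [2.5216 0.4691; 0.4691 3.9012]
tr(P') = 6.4228


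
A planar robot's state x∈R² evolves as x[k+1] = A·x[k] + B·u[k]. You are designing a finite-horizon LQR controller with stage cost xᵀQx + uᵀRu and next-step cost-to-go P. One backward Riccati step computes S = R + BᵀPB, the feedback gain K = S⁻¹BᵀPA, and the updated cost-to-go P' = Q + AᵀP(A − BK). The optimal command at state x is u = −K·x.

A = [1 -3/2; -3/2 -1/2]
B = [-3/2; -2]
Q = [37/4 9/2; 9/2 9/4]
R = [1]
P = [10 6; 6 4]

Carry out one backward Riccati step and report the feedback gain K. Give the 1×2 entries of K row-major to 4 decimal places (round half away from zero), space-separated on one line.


BᵀP = [-27.0000 -17.0000]
S = R + BᵀPB = [1] + [74.5000] = [75.5000]
BᵀPA = [-1.5000 49.0000]
K = S⁻¹·BᵀPA = [-0.0199 0.6490]
A−BK = [0.9702 -0.5265; -1.5397 0.7980]
AᵀP(A−BK) = [0.9702 -0.5265; -0.5265 0.6987]
P' = Q + AᵀP(A−BK) = [10.2202 3.9735; 3.9735 2.9487]
tr(P') = 13.1689

-0.0199 0.6490


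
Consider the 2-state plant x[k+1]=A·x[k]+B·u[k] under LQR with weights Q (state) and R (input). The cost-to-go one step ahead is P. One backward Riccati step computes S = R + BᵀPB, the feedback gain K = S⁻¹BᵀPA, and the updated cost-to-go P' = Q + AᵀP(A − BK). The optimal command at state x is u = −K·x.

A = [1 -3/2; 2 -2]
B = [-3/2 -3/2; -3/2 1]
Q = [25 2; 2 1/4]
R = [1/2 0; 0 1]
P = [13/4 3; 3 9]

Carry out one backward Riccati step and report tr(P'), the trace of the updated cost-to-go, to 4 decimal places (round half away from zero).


BᵀP = [-9.3750 -18.0000; -1.8750 4.5000]
S = R + BᵀPB = [1/2 0; 0 1] + [41.0625 -3.9375; -3.9375 7.3125] = [41.5625 -3.9375; -3.9375 8.3125]
BᵀPA = [-45.3750 50.0625; 7.1250 -6.1875]
K = S⁻¹·BᵀPA = [-1.0580 1.1873; 0.3560 -0.1820]
A−BK = [-0.0530 0.0080; 0.0570 -0.0371]
AᵀP(A−BK) = [0.7067 -0.7060; -0.7060 0.7488]
P' = Q + AᵀP(A−BK) = [25.7067 1.2940; 1.2940 0.9988]
tr(P') = 26.7054

26.7054


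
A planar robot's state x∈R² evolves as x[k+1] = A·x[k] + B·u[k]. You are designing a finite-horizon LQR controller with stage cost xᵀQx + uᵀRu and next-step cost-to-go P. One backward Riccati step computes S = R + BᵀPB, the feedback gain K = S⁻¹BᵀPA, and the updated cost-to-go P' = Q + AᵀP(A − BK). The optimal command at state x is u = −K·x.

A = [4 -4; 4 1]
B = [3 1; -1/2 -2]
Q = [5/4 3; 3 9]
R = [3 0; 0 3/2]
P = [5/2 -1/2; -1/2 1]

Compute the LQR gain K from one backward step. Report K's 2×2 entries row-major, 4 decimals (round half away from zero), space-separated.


BᵀP = [7.7500 -2.0000; 3.5000 -2.5000]
S = R + BᵀPB = [3 0; 0 3/2] + [24.2500 11.7500; 11.7500 8.5000] = [27.2500 11.7500; 11.7500 10.0000]
BᵀPA = [23.0000 -33.0000; 4.0000 -16.5000]
K = S⁻¹·BᵀPA = [1.3612 -1.0126; -1.1994 -0.4603]
A−BK = [1.1158 -0.5021; 2.2817 -0.4268]
AᵀP(A−BK) = [13.4895 -4.8703; -4.8703 3.9916]
P' = Q + AᵀP(A−BK) = [14.7395 -1.8703; -1.8703 12.9916]
tr(P') = 27.7312

1.3612 -1.0126 -1.1994 -0.4603


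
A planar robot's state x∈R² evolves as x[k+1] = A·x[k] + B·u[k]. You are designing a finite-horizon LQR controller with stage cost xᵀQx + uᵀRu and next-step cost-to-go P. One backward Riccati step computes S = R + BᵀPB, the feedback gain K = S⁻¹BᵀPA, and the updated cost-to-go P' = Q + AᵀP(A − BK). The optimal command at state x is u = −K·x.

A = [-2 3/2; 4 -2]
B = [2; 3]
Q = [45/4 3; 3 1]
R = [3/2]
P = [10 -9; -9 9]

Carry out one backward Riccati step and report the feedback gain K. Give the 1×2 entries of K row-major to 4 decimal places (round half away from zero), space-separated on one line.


3.4483 -1.9655

BᵀP = [-7.0000 9.0000]
S = R + BᵀPB = [3/2] + [13.0000] = [14.5000]
BᵀPA = [50.0000 -28.5000]
K = S⁻¹·BᵀPA = [3.4483 -1.9655]
A−BK = [-8.8966 5.4310; -6.3448 3.8966]
AᵀP(A−BK) = [155.5862 -93.7241; -93.7241 56.4828]
P' = Q + AᵀP(A−BK) = [166.8362 -90.7241; -90.7241 57.4828]
tr(P') = 224.3190


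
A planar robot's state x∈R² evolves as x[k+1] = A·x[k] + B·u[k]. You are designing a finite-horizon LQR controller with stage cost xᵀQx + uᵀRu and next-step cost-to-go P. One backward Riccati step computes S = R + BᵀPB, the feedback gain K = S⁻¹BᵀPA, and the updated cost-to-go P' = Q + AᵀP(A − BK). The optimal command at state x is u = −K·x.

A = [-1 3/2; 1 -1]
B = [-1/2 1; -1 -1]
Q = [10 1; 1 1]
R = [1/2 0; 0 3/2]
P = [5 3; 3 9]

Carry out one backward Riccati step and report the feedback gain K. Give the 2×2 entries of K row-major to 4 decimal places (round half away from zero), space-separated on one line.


-0.0710 -0.2237 -0.8047 1.0651

BᵀP = [-5.5000 -10.5000; 2.0000 -6.0000]
S = R + BᵀPB = [1/2 0; 0 3/2] + [13.2500 5.0000; 5.0000 8.0000] = [13.7500 5.0000; 5.0000 9.5000]
BᵀPA = [-5.0000 2.2500; -8.0000 9.0000]
K = S⁻¹·BᵀPA = [-0.0710 -0.2237; -0.8047 1.0651]
A−BK = [-0.2308 0.3231; 0.1243 -0.1586]
AᵀP(A−BK) = [1.2071 -1.5976; -1.5976 2.1675]
P' = Q + AᵀP(A−BK) = [11.2071 -0.5976; -0.5976 3.1675]
tr(P') = 14.3746


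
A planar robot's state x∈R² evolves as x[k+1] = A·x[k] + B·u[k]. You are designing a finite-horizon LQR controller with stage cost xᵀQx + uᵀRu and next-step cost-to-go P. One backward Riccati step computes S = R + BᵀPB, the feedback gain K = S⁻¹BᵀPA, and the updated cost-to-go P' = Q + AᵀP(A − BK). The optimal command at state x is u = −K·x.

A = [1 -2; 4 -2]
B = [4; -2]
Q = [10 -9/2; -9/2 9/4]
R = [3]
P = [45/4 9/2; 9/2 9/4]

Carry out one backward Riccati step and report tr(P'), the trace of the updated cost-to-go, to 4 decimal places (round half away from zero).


BᵀP = [36.0000 13.5000]
S = R + BᵀPB = [3] + [117.0000] = [120.0000]
BᵀPA = [90.0000 -99.0000]
K = S⁻¹·BᵀPA = [0.7500 -0.8250]
A−BK = [-2.0000 1.3000; 5.5000 -3.6500]
AᵀP(A−BK) = [15.7500 -11.2500; -11.2500 8.3250]
P' = Q + AᵀP(A−BK) = [25.7500 -15.7500; -15.7500 10.5750]
tr(P') = 36.3250

36.3250


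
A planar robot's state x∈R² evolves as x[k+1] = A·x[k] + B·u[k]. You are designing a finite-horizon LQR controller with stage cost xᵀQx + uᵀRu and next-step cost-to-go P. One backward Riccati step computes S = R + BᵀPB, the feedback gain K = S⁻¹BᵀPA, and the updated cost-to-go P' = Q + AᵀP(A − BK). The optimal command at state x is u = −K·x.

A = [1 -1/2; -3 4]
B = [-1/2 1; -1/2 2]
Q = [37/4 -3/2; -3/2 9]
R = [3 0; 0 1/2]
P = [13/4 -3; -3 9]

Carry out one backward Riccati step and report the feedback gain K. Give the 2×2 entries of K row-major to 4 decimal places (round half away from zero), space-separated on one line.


BᵀP = [-0.1250 -3.0000; -2.7500 15.0000]
S = R + BᵀPB = [3 0; 0 1/2] + [1.5625 -6.1250; -6.1250 27.2500] = [4.5625 -6.1250; -6.1250 27.7500]
BᵀPA = [8.8750 -11.9375; -47.7500 61.3750]
K = S⁻¹·BᵀPA = [-0.5184 0.5012; -1.8351 2.3223]
A−BK = [2.5759 -2.5717; 0.4111 -0.3941]
AᵀP(A−BK) = [19.2227 -19.6815; -19.6815 20.2621]
P' = Q + AᵀP(A−BK) = [28.4727 -21.1815; -21.1815 29.2621]
tr(P') = 57.7348

-0.5184 0.5012 -1.8351 2.3223


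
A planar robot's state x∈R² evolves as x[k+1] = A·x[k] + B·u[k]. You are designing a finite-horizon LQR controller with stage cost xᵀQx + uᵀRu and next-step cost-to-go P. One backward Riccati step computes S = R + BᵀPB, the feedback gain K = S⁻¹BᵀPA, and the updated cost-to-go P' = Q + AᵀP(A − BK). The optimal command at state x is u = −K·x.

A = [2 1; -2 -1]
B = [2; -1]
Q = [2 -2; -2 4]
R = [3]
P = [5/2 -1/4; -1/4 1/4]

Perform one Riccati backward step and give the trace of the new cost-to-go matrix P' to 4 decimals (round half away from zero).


BᵀP = [5.2500 -0.7500]
S = R + BᵀPB = [3] + [11.2500] = [14.2500]
BᵀPA = [12.0000 6.0000]
K = S⁻¹·BᵀPA = [0.8421 0.4211]
A−BK = [0.3158 0.1579; -1.1579 -0.5789]
AᵀP(A−BK) = [2.8947 1.4474; 1.4474 0.7237]
P' = Q + AᵀP(A−BK) = [4.8947 -0.5526; -0.5526 4.7237]
tr(P') = 9.6184

9.6184


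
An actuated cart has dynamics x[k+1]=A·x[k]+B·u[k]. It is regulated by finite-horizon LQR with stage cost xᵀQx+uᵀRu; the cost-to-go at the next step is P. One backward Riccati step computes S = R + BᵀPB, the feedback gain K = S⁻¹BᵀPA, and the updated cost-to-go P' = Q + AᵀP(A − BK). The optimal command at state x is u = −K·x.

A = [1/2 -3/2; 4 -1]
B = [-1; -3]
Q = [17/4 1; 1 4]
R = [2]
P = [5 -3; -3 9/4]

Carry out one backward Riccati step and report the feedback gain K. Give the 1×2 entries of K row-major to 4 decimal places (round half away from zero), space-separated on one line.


-1.4054 -0.2432

BᵀP = [4.0000 -3.7500]
S = R + BᵀPB = [2] + [7.2500] = [9.2500]
BᵀPA = [-13.0000 -2.2500]
K = S⁻¹·BᵀPA = [-1.4054 -0.2432]
A−BK = [-0.9054 -1.7432; -0.2162 -1.7297]
AᵀP(A−BK) = [6.9797 3.5878; 3.5878 3.9527]
P' = Q + AᵀP(A−BK) = [11.2297 4.5878; 4.5878 7.9527]
tr(P') = 19.1824


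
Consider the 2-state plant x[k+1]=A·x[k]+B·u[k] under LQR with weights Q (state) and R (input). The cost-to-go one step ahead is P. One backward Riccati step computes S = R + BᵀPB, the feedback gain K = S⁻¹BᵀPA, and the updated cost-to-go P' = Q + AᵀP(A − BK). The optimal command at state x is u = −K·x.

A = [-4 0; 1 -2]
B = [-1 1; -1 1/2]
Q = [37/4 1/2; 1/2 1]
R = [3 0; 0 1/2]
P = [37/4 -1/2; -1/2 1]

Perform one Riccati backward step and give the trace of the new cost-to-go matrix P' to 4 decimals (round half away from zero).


BᵀP = [-8.7500 -0.5000; 9.0000 0.0000]
S = R + BᵀPB = [3 0; 0 1/2] + [9.2500 -9.0000; -9.0000 9.0000] = [12.2500 -9.0000; -9.0000 9.5000]
BᵀPA = [34.5000 1.0000; -36.0000 0.0000]
K = S⁻¹·BᵀPA = [0.1060 0.2686; -3.6890 0.2544]
A−BK = [-0.2049 0.0141; 2.9505 -1.8587]
AᵀP(A−BK) = [16.5371 -6.1060; -6.1060 3.7314]
P' = Q + AᵀP(A−BK) = [25.7871 -5.6060; -5.6060 4.7314]
tr(P') = 30.5186

30.5186


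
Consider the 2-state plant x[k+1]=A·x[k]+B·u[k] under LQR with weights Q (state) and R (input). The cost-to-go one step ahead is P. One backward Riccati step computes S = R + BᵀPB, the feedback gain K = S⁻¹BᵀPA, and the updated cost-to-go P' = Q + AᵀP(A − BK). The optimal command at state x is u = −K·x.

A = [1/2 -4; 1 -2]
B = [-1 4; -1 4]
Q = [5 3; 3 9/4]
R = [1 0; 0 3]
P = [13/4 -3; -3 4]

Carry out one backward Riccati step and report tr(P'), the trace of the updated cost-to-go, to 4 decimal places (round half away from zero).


21.7710

BᵀP = [-0.2500 -1.0000; 1.0000 4.0000]
S = R + BᵀPB = [1 0; 0 3] + [1.2500 -5.0000; -5.0000 20.0000] = [2.2500 -5.0000; -5.0000 23.0000]
BᵀPA = [-1.1250 3.0000; 4.5000 -12.0000]
K = S⁻¹·BᵀPA = [-0.1262 0.3364; 0.1682 -0.4486]
A−BK = [-0.2991 -1.8692; 0.2009 0.1308]
AᵀP(A−BK) = [0.9136 2.8972; 2.8972 13.6075]
P' = Q + AᵀP(A−BK) = [5.9136 5.8972; 5.8972 15.8575]
tr(P') = 21.7710


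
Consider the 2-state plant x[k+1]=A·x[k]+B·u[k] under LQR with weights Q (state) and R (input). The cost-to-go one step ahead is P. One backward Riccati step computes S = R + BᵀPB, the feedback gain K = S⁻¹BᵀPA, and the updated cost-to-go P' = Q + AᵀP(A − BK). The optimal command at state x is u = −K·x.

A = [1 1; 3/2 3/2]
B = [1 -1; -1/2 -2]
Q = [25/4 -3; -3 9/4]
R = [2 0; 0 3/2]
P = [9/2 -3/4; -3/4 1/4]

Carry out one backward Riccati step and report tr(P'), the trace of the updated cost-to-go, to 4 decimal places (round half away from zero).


9.7414

BᵀP = [4.8750 -0.8750; -3.0000 0.2500]
S = R + BᵀPB = [2 0; 0 3/2] + [5.3125 -3.1250; -3.1250 2.5000] = [7.3125 -3.1250; -3.1250 4.0000]
BᵀPA = [3.5625 3.5625; -2.6250 -2.6250]
K = S⁻¹·BᵀPA = [0.3103 0.3103; -0.4138 -0.4138]
A−BK = [0.2759 0.2759; 0.8276 0.8276]
AᵀP(A−BK) = [0.6207 0.6207; 0.6207 0.6207]
P' = Q + AᵀP(A−BK) = [6.8707 -2.3793; -2.3793 2.8707]
tr(P') = 9.7414


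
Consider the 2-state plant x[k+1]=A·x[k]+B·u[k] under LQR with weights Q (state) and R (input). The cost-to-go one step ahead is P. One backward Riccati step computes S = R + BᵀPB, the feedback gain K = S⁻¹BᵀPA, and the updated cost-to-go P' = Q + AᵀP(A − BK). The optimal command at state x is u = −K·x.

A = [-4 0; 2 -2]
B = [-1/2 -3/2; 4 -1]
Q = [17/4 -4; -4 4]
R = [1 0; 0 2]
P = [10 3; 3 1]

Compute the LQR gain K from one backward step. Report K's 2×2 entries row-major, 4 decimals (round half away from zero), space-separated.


-0.0056 -0.3287 1.7660 0.1950

BᵀP = [7.0000 2.5000; -18.0000 -5.5000]
S = R + BᵀPB = [1 0; 0 2] + [6.5000 -13.0000; -13.0000 32.5000] = [7.5000 -13.0000; -13.0000 34.5000]
BᵀPA = [-23.0000 -5.0000; 61.0000 11.0000]
K = S⁻¹·BᵀPA = [-0.0056 -0.3287; 1.7660 0.1950]
A−BK = [-1.3538 0.1281; 3.7883 -0.4903]
AᵀP(A−BK) = [8.1448 0.5460; 0.5460 0.2117]
P' = Q + AᵀP(A−BK) = [12.3948 -3.4540; -3.4540 4.2117]
tr(P') = 16.6065


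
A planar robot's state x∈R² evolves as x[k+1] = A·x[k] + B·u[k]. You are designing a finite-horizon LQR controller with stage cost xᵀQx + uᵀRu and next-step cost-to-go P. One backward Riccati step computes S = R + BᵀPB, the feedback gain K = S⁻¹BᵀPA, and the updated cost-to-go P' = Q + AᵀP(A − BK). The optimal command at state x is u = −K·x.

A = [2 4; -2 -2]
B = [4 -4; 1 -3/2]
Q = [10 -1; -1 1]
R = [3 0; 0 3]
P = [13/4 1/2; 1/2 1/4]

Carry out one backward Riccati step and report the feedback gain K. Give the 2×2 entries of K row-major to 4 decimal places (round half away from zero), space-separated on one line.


0.2246 0.4618 -0.1603 -0.3859

BᵀP = [13.5000 2.2500; -13.7500 -2.3750]
S = R + BᵀPB = [3 0; 0 3] + [56.2500 -57.3750; -57.3750 58.5625] = [59.2500 -57.3750; -57.3750 61.5625]
BᵀPA = [22.5000 49.5000; -22.7500 -50.2500]
K = S⁻¹·BᵀPA = [0.2246 0.4618; -0.1603 -0.3859]
A−BK = [0.4607 0.6094; -2.4649 -3.0406]
AᵀP(A−BK) = [1.3015 1.8313; 1.8313 2.7517]
P' = Q + AᵀP(A−BK) = [11.3015 0.8313; 0.8313 3.7517]
tr(P') = 15.0532


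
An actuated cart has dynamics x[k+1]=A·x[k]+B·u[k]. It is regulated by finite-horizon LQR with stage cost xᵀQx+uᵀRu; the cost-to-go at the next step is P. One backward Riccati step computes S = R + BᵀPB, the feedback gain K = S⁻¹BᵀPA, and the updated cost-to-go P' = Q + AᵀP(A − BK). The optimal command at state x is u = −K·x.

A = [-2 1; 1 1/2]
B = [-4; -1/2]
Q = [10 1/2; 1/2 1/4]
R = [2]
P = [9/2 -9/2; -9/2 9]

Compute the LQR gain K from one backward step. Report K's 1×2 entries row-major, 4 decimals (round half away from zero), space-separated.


BᵀP = [-15.7500 13.5000]
S = R + BᵀPB = [2] + [56.2500] = [58.2500]
BᵀPA = [45.0000 -9.0000]
K = S⁻¹·BᵀPA = [0.7725 -0.1545]
A−BK = [1.0901 0.3820; 1.3863 0.4227]
AᵀP(A−BK) = [10.2361 2.4528; 2.4528 0.8594]
P' = Q + AᵀP(A−BK) = [20.2361 2.9528; 2.9528 1.1094]
tr(P') = 21.3455

0.7725 -0.1545


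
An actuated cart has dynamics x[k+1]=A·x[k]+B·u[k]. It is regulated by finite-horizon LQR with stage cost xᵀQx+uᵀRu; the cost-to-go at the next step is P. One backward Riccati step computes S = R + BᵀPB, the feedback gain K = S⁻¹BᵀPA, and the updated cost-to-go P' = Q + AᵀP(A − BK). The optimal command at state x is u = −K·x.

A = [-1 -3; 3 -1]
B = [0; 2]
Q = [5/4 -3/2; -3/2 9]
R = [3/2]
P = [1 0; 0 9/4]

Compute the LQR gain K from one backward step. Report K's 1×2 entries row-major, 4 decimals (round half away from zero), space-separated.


1.2857 -0.4286

BᵀP = [0.0000 4.5000]
S = R + BᵀPB = [3/2] + [9.0000] = [10.5000]
BᵀPA = [13.5000 -4.5000]
K = S⁻¹·BᵀPA = [1.2857 -0.4286]
A−BK = [-1.0000 -3.0000; 0.4286 -0.1429]
AᵀP(A−BK) = [3.8929 2.0357; 2.0357 9.3214]
P' = Q + AᵀP(A−BK) = [5.1429 0.5357; 0.5357 18.3214]
tr(P') = 23.4643


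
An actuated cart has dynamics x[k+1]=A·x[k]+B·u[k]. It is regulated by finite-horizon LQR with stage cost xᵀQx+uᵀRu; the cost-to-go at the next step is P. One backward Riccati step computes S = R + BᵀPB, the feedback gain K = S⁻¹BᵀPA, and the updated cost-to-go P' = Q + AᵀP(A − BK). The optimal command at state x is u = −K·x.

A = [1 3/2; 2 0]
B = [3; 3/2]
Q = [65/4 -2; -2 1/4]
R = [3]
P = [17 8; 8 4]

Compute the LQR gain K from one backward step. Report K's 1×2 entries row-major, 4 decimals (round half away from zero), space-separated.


0.5190 0.3987

BᵀP = [63.0000 30.0000]
S = R + BᵀPB = [3] + [234.0000] = [237.0000]
BᵀPA = [123.0000 94.5000]
K = S⁻¹·BᵀPA = [0.5190 0.3987]
A−BK = [-0.5570 0.3038; 1.2215 -0.5981]
AᵀP(A−BK) = [1.1646 0.4557; 0.4557 0.5696]
P' = Q + AᵀP(A−BK) = [17.4146 -1.5443; -1.5443 0.8196]
tr(P') = 18.2342


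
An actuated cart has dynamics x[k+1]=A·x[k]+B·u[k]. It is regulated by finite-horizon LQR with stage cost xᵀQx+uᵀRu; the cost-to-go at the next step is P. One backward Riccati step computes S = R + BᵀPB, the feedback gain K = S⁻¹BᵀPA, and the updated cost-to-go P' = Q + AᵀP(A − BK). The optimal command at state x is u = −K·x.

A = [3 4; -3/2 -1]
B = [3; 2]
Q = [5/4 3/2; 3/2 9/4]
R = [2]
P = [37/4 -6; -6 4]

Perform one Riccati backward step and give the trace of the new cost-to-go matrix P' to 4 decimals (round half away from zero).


BᵀP = [15.7500 -10.0000]
S = R + BᵀPB = [2] + [27.2500] = [29.2500]
BᵀPA = [62.2500 73.0000]
K = S⁻¹·BᵀPA = [2.1282 2.4957]
A−BK = [-3.3846 -3.4872; -5.7564 -5.9915]
AᵀP(A−BK) = [13.7692 15.6410; 15.6410 17.8120]
P' = Q + AᵀP(A−BK) = [15.0192 17.1410; 17.1410 20.0620]
tr(P') = 35.0812

35.0812


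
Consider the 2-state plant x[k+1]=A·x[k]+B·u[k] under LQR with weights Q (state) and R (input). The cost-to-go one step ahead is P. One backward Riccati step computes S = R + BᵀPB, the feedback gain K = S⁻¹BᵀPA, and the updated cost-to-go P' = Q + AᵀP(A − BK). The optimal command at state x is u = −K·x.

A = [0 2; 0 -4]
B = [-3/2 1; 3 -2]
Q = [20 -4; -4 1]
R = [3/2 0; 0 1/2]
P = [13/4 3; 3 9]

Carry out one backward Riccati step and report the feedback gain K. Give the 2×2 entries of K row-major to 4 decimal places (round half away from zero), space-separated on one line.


0.0000 -0.5655 0.0000 1.1310

BᵀP = [4.1250 22.5000; -2.7500 -15.0000]
S = R + BᵀPB = [3/2 0; 0 1/2] + [61.3125 -40.8750; -40.8750 27.2500] = [62.8125 -40.8750; -40.8750 27.7500]
BᵀPA = [0.0000 -81.7500; 0.0000 54.5000]
K = S⁻¹·BᵀPA = [0.0000 -0.5655; 0.0000 1.1310]
A−BK = [0.0000 0.0208; 0.0000 -0.0415]
AᵀP(A−BK) = [0.0000 0.0000; 0.0000 1.1310]
P' = Q + AᵀP(A−BK) = [20.0000 -4.0000; -4.0000 2.1310]
tr(P') = 22.1310


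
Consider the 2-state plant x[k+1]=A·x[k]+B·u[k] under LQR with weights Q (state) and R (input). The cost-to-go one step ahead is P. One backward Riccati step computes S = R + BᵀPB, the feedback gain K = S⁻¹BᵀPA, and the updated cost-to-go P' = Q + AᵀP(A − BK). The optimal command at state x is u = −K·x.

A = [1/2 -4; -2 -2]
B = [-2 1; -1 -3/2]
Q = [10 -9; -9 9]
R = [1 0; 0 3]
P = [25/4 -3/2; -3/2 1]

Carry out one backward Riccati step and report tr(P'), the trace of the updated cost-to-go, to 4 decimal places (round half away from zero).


BᵀP = [-11.0000 2.0000; 8.5000 -3.0000]
S = R + BᵀPB = [1 0; 0 3] + [20.0000 -14.0000; -14.0000 13.0000] = [21.0000 -14.0000; -14.0000 16.0000]
BᵀPA = [-9.5000 40.0000; 10.2500 -28.0000]
K = S⁻¹·BᵀPA = [-0.0607 1.7714; 0.5875 -0.2000]
A−BK = [-0.2089 -0.2571; -1.1795 -0.5286]
AᵀP(A−BK) = [1.9638 -0.1214; -0.1214 3.5429]
P' = Q + AᵀP(A−BK) = [11.9638 -9.1214; -9.1214 12.5429]
tr(P') = 24.5067

24.5067


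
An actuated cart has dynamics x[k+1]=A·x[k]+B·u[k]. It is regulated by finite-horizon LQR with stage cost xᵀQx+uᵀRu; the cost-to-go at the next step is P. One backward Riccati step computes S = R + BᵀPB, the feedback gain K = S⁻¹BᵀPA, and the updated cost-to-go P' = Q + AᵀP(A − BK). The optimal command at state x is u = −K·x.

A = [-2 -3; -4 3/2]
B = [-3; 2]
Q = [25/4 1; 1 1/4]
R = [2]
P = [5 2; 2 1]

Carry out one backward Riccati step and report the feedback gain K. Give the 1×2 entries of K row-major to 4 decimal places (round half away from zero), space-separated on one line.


BᵀP = [-11.0000 -4.0000]
S = R + BᵀPB = [2] + [25.0000] = [27.0000]
BᵀPA = [38.0000 27.0000]
K = S⁻¹·BᵀPA = [1.4074 1.0000]
A−BK = [2.2222 0.0000; -6.8148 -0.5000]
AᵀP(A−BK) = [14.5185 4.0000; 4.0000 2.2500]
P' = Q + AᵀP(A−BK) = [20.7685 5.0000; 5.0000 2.5000]
tr(P') = 23.2685

1.4074 1.0000


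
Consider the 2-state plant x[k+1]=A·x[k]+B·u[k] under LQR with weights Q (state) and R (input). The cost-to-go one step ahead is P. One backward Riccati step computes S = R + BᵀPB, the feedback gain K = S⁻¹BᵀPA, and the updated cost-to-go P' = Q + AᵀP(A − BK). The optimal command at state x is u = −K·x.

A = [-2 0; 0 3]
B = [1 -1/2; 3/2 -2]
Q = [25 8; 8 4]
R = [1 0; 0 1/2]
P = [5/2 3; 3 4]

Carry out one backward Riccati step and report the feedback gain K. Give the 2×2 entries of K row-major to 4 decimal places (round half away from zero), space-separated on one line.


-0.3435 0.3327 0.3077 -0.9231

BᵀP = [7.0000 9.0000; -7.2500 -9.5000]
S = R + BᵀPB = [1 0; 0 1/2] + [20.5000 -21.5000; -21.5000 22.6250] = [21.5000 -21.5000; -21.5000 23.1250]
BᵀPA = [-14.0000 27.0000; 14.5000 -28.5000]
K = S⁻¹·BᵀPA = [-0.3435 0.3327; 0.3077 -0.9231]
A−BK = [-1.5027 -0.7943; 1.1306 0.6547]
AᵀP(A−BK) = [0.7299 0.0429; 0.0429 0.7084]
P' = Q + AᵀP(A−BK) = [25.7299 8.0429; 8.0429 4.7084]
tr(P') = 30.4383


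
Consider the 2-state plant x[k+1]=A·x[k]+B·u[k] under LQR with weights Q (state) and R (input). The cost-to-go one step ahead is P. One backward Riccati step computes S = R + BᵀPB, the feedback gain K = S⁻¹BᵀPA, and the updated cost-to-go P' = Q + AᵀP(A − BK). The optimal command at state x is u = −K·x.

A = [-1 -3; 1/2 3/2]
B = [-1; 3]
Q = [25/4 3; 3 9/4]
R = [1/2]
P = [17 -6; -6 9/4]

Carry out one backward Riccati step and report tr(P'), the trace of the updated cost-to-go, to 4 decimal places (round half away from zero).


12.0042

BᵀP = [-35.0000 12.7500]
S = R + BᵀPB = [1/2] + [73.2500] = [73.7500]
BᵀPA = [41.3750 124.1250]
K = S⁻¹·BᵀPA = [0.5610 1.6831]
A−BK = [-0.4390 -1.3169; -1.1831 -3.5492]
AᵀP(A−BK) = [0.3504 1.0513; 1.0513 3.1538]
P' = Q + AᵀP(A−BK) = [6.6004 4.0513; 4.0513 5.4038]
tr(P') = 12.0042
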